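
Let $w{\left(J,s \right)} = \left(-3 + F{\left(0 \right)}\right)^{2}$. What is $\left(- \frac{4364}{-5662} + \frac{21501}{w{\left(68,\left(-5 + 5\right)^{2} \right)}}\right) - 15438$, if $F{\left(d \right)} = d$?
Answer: $- \frac{36939537}{2831} \approx -13048.0$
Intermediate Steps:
$w{\left(J,s \right)} = 9$ ($w{\left(J,s \right)} = \left(-3 + 0\right)^{2} = \left(-3\right)^{2} = 9$)
$\left(- \frac{4364}{-5662} + \frac{21501}{w{\left(68,\left(-5 + 5\right)^{2} \right)}}\right) - 15438 = \left(- \frac{4364}{-5662} + \frac{21501}{9}\right) - 15438 = \left(\left(-4364\right) \left(- \frac{1}{5662}\right) + 21501 \cdot \frac{1}{9}\right) - 15438 = \left(\frac{2182}{2831} + 2389\right) - 15438 = \frac{6765441}{2831} - 15438 = - \frac{36939537}{2831}$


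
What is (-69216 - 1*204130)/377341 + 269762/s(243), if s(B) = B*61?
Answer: 97740455084/5593325643 ≈ 17.474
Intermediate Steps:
s(B) = 61*B
(-69216 - 1*204130)/377341 + 269762/s(243) = (-69216 - 1*204130)/377341 + 269762/((61*243)) = (-69216 - 204130)*(1/377341) + 269762/14823 = -273346*1/377341 + 269762*(1/14823) = -273346/377341 + 269762/14823 = 97740455084/5593325643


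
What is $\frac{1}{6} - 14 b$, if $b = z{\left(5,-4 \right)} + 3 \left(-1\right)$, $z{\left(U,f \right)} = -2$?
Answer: $\frac{421}{6} \approx 70.167$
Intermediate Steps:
$b = -5$ ($b = -2 + 3 \left(-1\right) = -2 - 3 = -5$)
$\frac{1}{6} - 14 b = \frac{1}{6} - -70 = \frac{1}{6} + 70 = \frac{421}{6}$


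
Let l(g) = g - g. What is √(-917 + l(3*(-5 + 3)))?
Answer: I*√917 ≈ 30.282*I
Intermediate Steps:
l(g) = 0
√(-917 + l(3*(-5 + 3))) = √(-917 + 0) = √(-917) = I*√917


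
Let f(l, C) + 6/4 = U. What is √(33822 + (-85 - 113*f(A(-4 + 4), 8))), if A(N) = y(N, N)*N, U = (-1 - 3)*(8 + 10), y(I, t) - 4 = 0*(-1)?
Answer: √168170/2 ≈ 205.04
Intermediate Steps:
y(I, t) = 4 (y(I, t) = 4 + 0*(-1) = 4 + 0 = 4)
U = -72 (U = -4*18 = -72)
A(N) = 4*N
f(l, C) = -147/2 (f(l, C) = -3/2 - 72 = -147/2)
√(33822 + (-85 - 113*f(A(-4 + 4), 8))) = √(33822 + (-85 - 113*(-147/2))) = √(33822 + (-85 + 16611/2)) = √(33822 + 16441/2) = √(84085/2) = √168170/2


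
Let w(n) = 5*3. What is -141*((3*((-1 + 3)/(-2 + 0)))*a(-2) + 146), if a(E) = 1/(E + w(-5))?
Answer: -267195/13 ≈ -20553.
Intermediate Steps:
w(n) = 15
a(E) = 1/(15 + E) (a(E) = 1/(E + 15) = 1/(15 + E))
-141*((3*((-1 + 3)/(-2 + 0)))*a(-2) + 146) = -141*((3*((-1 + 3)/(-2 + 0)))/(15 - 2) + 146) = -141*((3*(2/(-2)))/13 + 146) = -141*((3*(2*(-1/2)))*(1/13) + 146) = -141*((3*(-1))*(1/13) + 146) = -141*(-3*1/13 + 146) = -141*(-3/13 + 146) = -141*1895/13 = -267195/13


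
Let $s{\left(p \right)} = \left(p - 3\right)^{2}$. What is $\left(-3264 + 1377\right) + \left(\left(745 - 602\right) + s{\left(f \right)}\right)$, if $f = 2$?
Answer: $-1743$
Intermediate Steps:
$s{\left(p \right)} = \left(-3 + p\right)^{2}$
$\left(-3264 + 1377\right) + \left(\left(745 - 602\right) + s{\left(f \right)}\right) = \left(-3264 + 1377\right) + \left(\left(745 - 602\right) + \left(-3 + 2\right)^{2}\right) = -1887 + \left(143 + \left(-1\right)^{2}\right) = -1887 + \left(143 + 1\right) = -1887 + 144 = -1743$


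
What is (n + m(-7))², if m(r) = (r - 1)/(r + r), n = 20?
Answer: 20736/49 ≈ 423.18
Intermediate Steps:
m(r) = (-1 + r)/(2*r) (m(r) = (-1 + r)/((2*r)) = (-1 + r)*(1/(2*r)) = (-1 + r)/(2*r))
(n + m(-7))² = (20 + (½)*(-1 - 7)/(-7))² = (20 + (½)*(-⅐)*(-8))² = (20 + 4/7)² = (144/7)² = 20736/49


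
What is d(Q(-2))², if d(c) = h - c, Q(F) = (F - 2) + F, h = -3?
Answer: 9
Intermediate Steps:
Q(F) = -2 + 2*F (Q(F) = (-2 + F) + F = -2 + 2*F)
d(c) = -3 - c
d(Q(-2))² = (-3 - (-2 + 2*(-2)))² = (-3 - (-2 - 4))² = (-3 - 1*(-6))² = (-3 + 6)² = 3² = 9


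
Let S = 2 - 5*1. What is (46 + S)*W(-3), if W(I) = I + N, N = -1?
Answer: -172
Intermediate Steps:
S = -3 (S = 2 - 5 = -3)
W(I) = -1 + I (W(I) = I - 1 = -1 + I)
(46 + S)*W(-3) = (46 - 3)*(-1 - 3) = 43*(-4) = -172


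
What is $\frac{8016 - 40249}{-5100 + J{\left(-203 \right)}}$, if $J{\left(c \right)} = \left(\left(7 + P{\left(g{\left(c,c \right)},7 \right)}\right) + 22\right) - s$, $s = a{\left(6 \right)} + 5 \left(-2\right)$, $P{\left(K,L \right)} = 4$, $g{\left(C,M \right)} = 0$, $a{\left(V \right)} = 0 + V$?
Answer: $\frac{32233}{5063} \approx 6.3664$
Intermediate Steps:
$a{\left(V \right)} = V$
$s = -4$ ($s = 6 + 5 \left(-2\right) = 6 - 10 = -4$)
$J{\left(c \right)} = 37$ ($J{\left(c \right)} = \left(\left(7 + 4\right) + 22\right) - -4 = \left(11 + 22\right) + 4 = 33 + 4 = 37$)
$\frac{8016 - 40249}{-5100 + J{\left(-203 \right)}} = \frac{8016 - 40249}{-5100 + 37} = - \frac{32233}{-5063} = \left(-32233\right) \left(- \frac{1}{5063}\right) = \frac{32233}{5063}$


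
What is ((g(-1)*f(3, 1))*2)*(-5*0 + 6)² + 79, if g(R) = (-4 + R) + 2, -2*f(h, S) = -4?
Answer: -353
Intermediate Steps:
f(h, S) = 2 (f(h, S) = -½*(-4) = 2)
g(R) = -2 + R
((g(-1)*f(3, 1))*2)*(-5*0 + 6)² + 79 = (((-2 - 1)*2)*2)*(-5*0 + 6)² + 79 = (-3*2*2)*(0 + 6)² + 79 = -6*2*6² + 79 = -12*36 + 79 = -432 + 79 = -353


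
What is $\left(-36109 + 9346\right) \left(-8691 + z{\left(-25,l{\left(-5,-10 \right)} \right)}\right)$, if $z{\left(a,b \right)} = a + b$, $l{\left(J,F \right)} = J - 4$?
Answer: $233507175$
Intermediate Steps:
$l{\left(J,F \right)} = -4 + J$
$\left(-36109 + 9346\right) \left(-8691 + z{\left(-25,l{\left(-5,-10 \right)} \right)}\right) = \left(-36109 + 9346\right) \left(-8691 - 34\right) = - 26763 \left(-8691 - 34\right) = \left(-26763\right) \left(-8725\right) = 233507175$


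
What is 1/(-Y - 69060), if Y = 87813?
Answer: -1/156873 ≈ -6.3746e-6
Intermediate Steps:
1/(-Y - 69060) = 1/(-1*87813 - 69060) = 1/(-87813 - 69060) = 1/(-156873) = -1/156873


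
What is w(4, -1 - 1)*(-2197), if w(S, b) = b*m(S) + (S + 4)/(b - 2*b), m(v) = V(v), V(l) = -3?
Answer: -21970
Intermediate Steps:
m(v) = -3
w(S, b) = -3*b - (4 + S)/b (w(S, b) = b*(-3) + (S + 4)/(b - 2*b) = -3*b + (4 + S)/((-b)) = -3*b + (4 + S)*(-1/b) = -3*b - (4 + S)/b)
w(4, -1 - 1)*(-2197) = ((-4 - 1*4 - 3*(-1 - 1)²)/(-1 - 1))*(-2197) = ((-4 - 4 - 3*(-2)²)/(-2))*(-2197) = -(-4 - 4 - 3*4)/2*(-2197) = -(-4 - 4 - 12)/2*(-2197) = -½*(-20)*(-2197) = 10*(-2197) = -21970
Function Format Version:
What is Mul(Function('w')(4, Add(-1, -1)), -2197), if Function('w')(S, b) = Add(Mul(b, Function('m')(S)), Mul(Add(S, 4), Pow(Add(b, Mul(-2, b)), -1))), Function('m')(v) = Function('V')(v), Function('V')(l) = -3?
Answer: -21970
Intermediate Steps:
Function('m')(v) = -3
Function('w')(S, b) = Add(Mul(-3, b), Mul(-1, Pow(b, -1), Add(4, S))) (Function('w')(S, b) = Add(Mul(b, -3), Mul(Add(S, 4), Pow(Add(b, Mul(-2, b)), -1))) = Add(Mul(-3, b), Mul(Add(4, S), Pow(Mul(-1, b), -1))) = Add(Mul(-3, b), Mul(Add(4, S), Mul(-1, Pow(b, -1)))) = Add(Mul(-3, b), Mul(-1, Pow(b, -1), Add(4, S))))
Mul(Function('w')(4, Add(-1, -1)), -2197) = Mul(Mul(Pow(Add(-1, -1), -1), Add(-4, Mul(-1, 4), Mul(-3, Pow(Add(-1, -1), 2)))), -2197) = Mul(Mul(Pow(-2, -1), Add(-4, -4, Mul(-3, Pow(-2, 2)))), -2197) = Mul(Mul(Rational(-1, 2), Add(-4, -4, Mul(-3, 4))), -2197) = Mul(Mul(Rational(-1, 2), Add(-4, -4, -12)), -2197) = Mul(Mul(Rational(-1, 2), -20), -2197) = Mul(10, -2197) = -21970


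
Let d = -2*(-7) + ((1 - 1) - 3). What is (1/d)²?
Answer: 1/121 ≈ 0.0082645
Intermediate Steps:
d = 11 (d = 14 + (0 - 3) = 14 - 3 = 11)
(1/d)² = (1/11)² = 1/121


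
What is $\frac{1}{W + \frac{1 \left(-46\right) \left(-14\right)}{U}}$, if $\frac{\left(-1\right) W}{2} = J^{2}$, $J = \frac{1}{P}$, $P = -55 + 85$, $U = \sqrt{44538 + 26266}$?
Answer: $\frac{7965450}{20995992299} + \frac{65205000 \sqrt{17701}}{20995992299} \approx 0.41356$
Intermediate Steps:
$U = 2 \sqrt{17701}$ ($U = \sqrt{70804} = 2 \sqrt{17701} \approx 266.09$)
$P = 30$
$J = \frac{1}{30} \approx 0.033333$
$W = - \frac{1}{450}$ ($W = - \frac{2}{900} = \left(-2\right) \frac{1}{900} = - \frac{1}{450} \approx -0.0022222$)
$\frac{1}{W + \frac{1 \left(-46\right) \left(-14\right)}{U}} = \frac{1}{- \frac{1}{450} + \frac{1 \left(-46\right) \left(-14\right)}{2 \sqrt{17701}}} = \frac{1}{- \frac{1}{450} + \left(-46\right) \left(-14\right) \frac{\sqrt{17701}}{35402}} = \frac{1}{- \frac{1}{450} + 644 \frac{\sqrt{17701}}{35402}} = \frac{1}{- \frac{1}{450} + \frac{322 \sqrt{17701}}{17701}}$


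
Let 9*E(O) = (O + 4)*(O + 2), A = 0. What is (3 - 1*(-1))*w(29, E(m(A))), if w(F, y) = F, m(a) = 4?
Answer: 116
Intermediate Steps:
E(O) = (2 + O)*(4 + O)/9 (E(O) = ((O + 4)*(O + 2))/9 = ((4 + O)*(2 + O))/9 = ((2 + O)*(4 + O))/9 = (2 + O)*(4 + O)/9)
(3 - 1*(-1))*w(29, E(m(A))) = (3 - 1*(-1))*29 = (3 + 1)*29 = 4*29 = 116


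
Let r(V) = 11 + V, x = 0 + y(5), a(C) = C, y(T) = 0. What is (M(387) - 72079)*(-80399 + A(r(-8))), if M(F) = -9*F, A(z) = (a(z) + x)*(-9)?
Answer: 6077149412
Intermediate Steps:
x = 0 (x = 0 + 0 = 0)
A(z) = -9*z (A(z) = (z + 0)*(-9) = z*(-9) = -9*z)
(M(387) - 72079)*(-80399 + A(r(-8))) = (-9*387 - 72079)*(-80399 - 9*(11 - 8)) = (-3483 - 72079)*(-80399 - 9*3) = -75562*(-80399 - 27) = -75562*(-80426) = 6077149412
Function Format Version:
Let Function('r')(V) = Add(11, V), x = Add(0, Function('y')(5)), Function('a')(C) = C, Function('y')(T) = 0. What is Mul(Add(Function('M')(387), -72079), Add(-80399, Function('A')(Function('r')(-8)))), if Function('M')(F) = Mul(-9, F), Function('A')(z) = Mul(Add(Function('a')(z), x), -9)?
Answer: 6077149412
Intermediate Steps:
x = 0 (x = Add(0, 0) = 0)
Function('A')(z) = Mul(-9, z) (Function('A')(z) = Mul(Add(z, 0), -9) = Mul(z, -9) = Mul(-9, z))
Mul(Add(Function('M')(387), -72079), Add(-80399, Function('A')(Function('r')(-8)))) = Mul(Add(Mul(-9, 387), -72079), Add(-80399, Mul(-9, Add(11, -8)))) = Mul(Add(-3483, -72079), Add(-80399, Mul(-9, 3))) = Mul(-75562, Add(-80399, -27)) = Mul(-75562, -80426) = 6077149412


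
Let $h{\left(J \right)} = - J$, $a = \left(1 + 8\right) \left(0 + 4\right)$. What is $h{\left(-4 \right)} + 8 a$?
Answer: $292$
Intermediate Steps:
$a = 36$ ($a = 9 \cdot 4 = 36$)
$h{\left(-4 \right)} + 8 a = \left(-1\right) \left(-4\right) + 8 \cdot 36 = 4 + 288 = 292$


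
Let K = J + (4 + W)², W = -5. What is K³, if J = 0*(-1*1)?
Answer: 1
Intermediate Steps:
J = 0 (J = 0*(-1) = 0)
K = 1 (K = 0 + (4 - 5)² = 0 + (-1)² = 0 + 1 = 1)
K³ = 1³ = 1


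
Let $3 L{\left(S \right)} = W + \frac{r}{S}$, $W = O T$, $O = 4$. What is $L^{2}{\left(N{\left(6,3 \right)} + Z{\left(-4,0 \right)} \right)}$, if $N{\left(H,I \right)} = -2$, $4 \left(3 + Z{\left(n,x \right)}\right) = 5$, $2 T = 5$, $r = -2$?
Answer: $\frac{24964}{2025} \approx 12.328$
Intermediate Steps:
$T = \frac{5}{2}$ ($T = \frac{1}{2} \cdot 5 = \frac{5}{2} \approx 2.5$)
$Z{\left(n,x \right)} = - \frac{7}{4}$ ($Z{\left(n,x \right)} = -3 + \frac{1}{4} \cdot 5 = -3 + \frac{5}{4} = - \frac{7}{4}$)
$W = 10$ ($W = 4 \cdot \frac{5}{2} = 10$)
$L{\left(S \right)} = \frac{10}{3} - \frac{2}{3 S}$ ($L{\left(S \right)} = \frac{10 - \frac{2}{S}}{3} = \frac{10}{3} - \frac{2}{3 S}$)
$L^{2}{\left(N{\left(6,3 \right)} + Z{\left(-4,0 \right)} \right)} = \left(\frac{2 \left(-1 + 5 \left(-2 - \frac{7}{4}\right)\right)}{3 \left(-2 - \frac{7}{4}\right)}\right)^{2} = \left(\frac{2 \left(-1 + 5 \left(- \frac{15}{4}\right)\right)}{3 \left(- \frac{15}{4}\right)}\right)^{2} = \left(\frac{2}{3} \left(- \frac{4}{15}\right) \left(-1 - \frac{75}{4}\right)\right)^{2} = \left(\frac{2}{3} \left(- \frac{4}{15}\right) \left(- \frac{79}{4}\right)\right)^{2} = \left(\frac{158}{45}\right)^{2} = \frac{24964}{2025}$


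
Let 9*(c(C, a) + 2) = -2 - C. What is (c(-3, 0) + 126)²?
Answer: 1247689/81 ≈ 15404.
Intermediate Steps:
c(C, a) = -20/9 - C/9 (c(C, a) = -2 + (-2 - C)/9 = -2 + (-2/9 - C/9) = -20/9 - C/9)
(c(-3, 0) + 126)² = ((-20/9 - ⅑*(-3)) + 126)² = ((-20/9 + ⅓) + 126)² = (-17/9 + 126)² = (1117/9)² = 1247689/81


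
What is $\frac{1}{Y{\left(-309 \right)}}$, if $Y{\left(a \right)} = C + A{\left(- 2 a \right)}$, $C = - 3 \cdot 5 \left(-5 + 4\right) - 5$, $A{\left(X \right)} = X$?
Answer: $\frac{1}{628} \approx 0.0015924$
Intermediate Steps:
$C = 10$ ($C = - 3 \cdot 5 \left(-1\right) - 5 = \left(-3\right) \left(-5\right) - 5 = 15 - 5 = 10$)
$Y{\left(a \right)} = 10 - 2 a$
$\frac{1}{Y{\left(-309 \right)}} = \frac{1}{10 - -618} = \frac{1}{10 + 618} = \frac{1}{628}$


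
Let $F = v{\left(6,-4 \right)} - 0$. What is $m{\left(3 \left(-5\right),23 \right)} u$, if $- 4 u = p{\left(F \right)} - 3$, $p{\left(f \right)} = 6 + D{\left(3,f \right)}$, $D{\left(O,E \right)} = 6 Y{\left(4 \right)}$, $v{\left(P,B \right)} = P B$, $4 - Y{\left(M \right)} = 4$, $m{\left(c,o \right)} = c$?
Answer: $\frac{45}{4} \approx 11.25$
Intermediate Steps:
$Y{\left(M \right)} = 0$ ($Y{\left(M \right)} = 4 - 4 = 0$)
$v{\left(P,B \right)} = B P$
$F = -24$ ($F = \left(-4\right) 6 - 0 = -24 + 0 = -24$)
$D{\left(O,E \right)} = 0$ ($D{\left(O,E \right)} = 6 \cdot 0 = 0$)
$p{\left(f \right)} = 6$ ($p{\left(f \right)} = 6 + 0 = 6$)
$u = - \frac{3}{4}$ ($u = - \frac{6 - 3}{4} = \left(- \frac{1}{4}\right) 3 = - \frac{3}{4} \approx -0.75$)
$m{\left(3 \left(-5\right),23 \right)} u = 3 \left(-5\right) \left(- \frac{3}{4}\right) = \left(-15\right) \left(- \frac{3}{4}\right) = \frac{45}{4}$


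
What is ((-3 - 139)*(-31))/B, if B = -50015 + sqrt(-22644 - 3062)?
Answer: -220166030/2501525931 - 4402*I*sqrt(25706)/2501525931 ≈ -0.088013 - 0.00028214*I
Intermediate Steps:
B = -50015 + I*sqrt(25706) (B = -50015 + sqrt(-25706) = -50015 + I*sqrt(25706) ≈ -50015.0 + 160.33*I)
((-3 - 139)*(-31))/B = ((-3 - 139)*(-31))/(-50015 + I*sqrt(25706)) = (-142*(-31))/(-50015 + I*sqrt(25706)) = 4402/(-50015 + I*sqrt(25706))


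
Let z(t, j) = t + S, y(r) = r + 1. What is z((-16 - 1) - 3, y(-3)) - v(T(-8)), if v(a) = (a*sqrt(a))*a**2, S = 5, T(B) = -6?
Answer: -15 + 216*I*sqrt(6) ≈ -15.0 + 529.09*I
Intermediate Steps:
y(r) = 1 + r
z(t, j) = 5 + t (z(t, j) = t + 5 = 5 + t)
v(a) = a**(7/2) (v(a) = a**(3/2)*a**2 = a**(7/2))
z((-16 - 1) - 3, y(-3)) - v(T(-8)) = (5 + ((-16 - 1) - 3)) - (-6)**(7/2) = (5 + (-17 - 3)) - (-216)*I*sqrt(6) = (5 - 20) + 216*I*sqrt(6) = -15 + 216*I*sqrt(6)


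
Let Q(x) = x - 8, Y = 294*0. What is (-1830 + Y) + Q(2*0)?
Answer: -1838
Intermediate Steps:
Y = 0
Q(x) = -8 + x
(-1830 + Y) + Q(2*0) = (-1830 + 0) + (-8 + 2*0) = -1830 + (-8 + 0) = -1830 - 8 = -1838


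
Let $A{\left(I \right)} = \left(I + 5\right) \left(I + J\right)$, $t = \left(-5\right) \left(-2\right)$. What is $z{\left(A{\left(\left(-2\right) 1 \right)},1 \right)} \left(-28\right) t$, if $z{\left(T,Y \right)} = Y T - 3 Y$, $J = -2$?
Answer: $4200$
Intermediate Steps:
$t = 10$
$A{\left(I \right)} = \left(-2 + I\right) \left(5 + I\right)$ ($A{\left(I \right)} = \left(I + 5\right) \left(I - 2\right) = \left(5 + I\right) \left(-2 + I\right) = \left(-2 + I\right) \left(5 + I\right)$)
$z{\left(T,Y \right)} = - 3 Y + T Y$ ($z{\left(T,Y \right)} = T Y - 3 Y = - 3 Y + T Y$)
$z{\left(A{\left(\left(-2\right) 1 \right)},1 \right)} \left(-28\right) t = 1 \left(-3 + \left(-10 + \left(\left(-2\right) 1\right)^{2} + 3 \left(\left(-2\right) 1\right)\right)\right) \left(-28\right) 10 = 1 \left(-3 + \left(-10 + \left(-2\right)^{2} + 3 \left(-2\right)\right)\right) \left(-28\right) 10 = 1 \left(-3 - 12\right) \left(-28\right) 10 = 1 \left(-15\right) \left(-28\right) 10 = \left(-15\right) \left(-28\right) 10 = 420 \cdot 10 = 4200$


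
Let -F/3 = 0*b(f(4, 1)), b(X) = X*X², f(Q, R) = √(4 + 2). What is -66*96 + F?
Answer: -6336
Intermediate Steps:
f(Q, R) = √6
b(X) = X³
F = 0 (F = -0*(√6)³ = -0*6*√6 = -3*0 = 0)
-66*96 + F = -66*96 + 0 = -6336 + 0 = -6336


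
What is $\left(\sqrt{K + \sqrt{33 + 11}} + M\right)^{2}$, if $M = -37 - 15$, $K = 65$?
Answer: $\left(52 - \sqrt{65 + 2 \sqrt{11}}\right)^{2} \approx 1895.4$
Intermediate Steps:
$M = -52$
$\left(\sqrt{K + \sqrt{33 + 11}} + M\right)^{2} = \left(\sqrt{65 + \sqrt{33 + 11}} - 52\right)^{2} = \left(\sqrt{65 + \sqrt{44}} - 52\right)^{2} = \left(\sqrt{65 + 2 \sqrt{11}} - 52\right)^{2} = \left(-52 + \sqrt{65 + 2 \sqrt{11}}\right)^{2}$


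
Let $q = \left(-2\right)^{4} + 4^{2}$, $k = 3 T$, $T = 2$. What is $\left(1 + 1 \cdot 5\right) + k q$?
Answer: $198$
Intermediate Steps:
$k = 6$ ($k = 3 \cdot 2 = 6$)
$q = 32$ ($q = 16 + 16 = 32$)
$\left(1 + 1 \cdot 5\right) + k q = \left(1 + 1 \cdot 5\right) + 6 \cdot 32 = \left(1 + 5\right) + 192 = 6 + 192 = 198$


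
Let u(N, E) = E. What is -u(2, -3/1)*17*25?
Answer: 1275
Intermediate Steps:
-u(2, -3/1)*17*25 = --3/1*17*25 = --3*1*17*25 = -(-3*17)*25 = -(-51)*25 = -1*(-1275) = 1275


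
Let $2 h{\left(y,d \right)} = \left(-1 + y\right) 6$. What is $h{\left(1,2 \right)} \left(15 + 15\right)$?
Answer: $0$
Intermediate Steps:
$h{\left(y,d \right)} = -3 + 3 y$ ($h{\left(y,d \right)} = \frac{\left(-1 + y\right) 6}{2} = \frac{-6 + 6 y}{2} = -3 + 3 y$)
$h{\left(1,2 \right)} \left(15 + 15\right) = \left(-3 + 3 \cdot 1\right) \left(15 + 15\right) = \left(-3 + 3\right) 30 = 0 \cdot 30 = 0$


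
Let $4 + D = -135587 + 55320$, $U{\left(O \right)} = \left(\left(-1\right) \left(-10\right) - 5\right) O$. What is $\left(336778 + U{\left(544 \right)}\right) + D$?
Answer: $259227$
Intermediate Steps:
$U{\left(O \right)} = 5 O$ ($U{\left(O \right)} = \left(10 - 5\right) O = 5 O$)
$D = -80271$ ($D = -4 + \left(-135587 + 55320\right) = -4 - 80267 = -80271$)
$\left(336778 + U{\left(544 \right)}\right) + D = \left(336778 + 5 \cdot 544\right) - 80271 = \left(336778 + 2720\right) - 80271 = 339498 - 80271 = 259227$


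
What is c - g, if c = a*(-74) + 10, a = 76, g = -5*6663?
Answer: 27701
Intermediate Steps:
g = -33315
c = -5614 (c = 76*(-74) + 10 = -5624 + 10 = -5614)
c - g = -5614 - 1*(-33315) = -5614 + 33315 = 27701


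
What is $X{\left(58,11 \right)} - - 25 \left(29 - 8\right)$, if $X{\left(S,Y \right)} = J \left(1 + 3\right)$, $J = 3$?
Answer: $537$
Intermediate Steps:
$X{\left(S,Y \right)} = 12$ ($X{\left(S,Y \right)} = 3 \left(1 + 3\right) = 3 \cdot 4 = 12$)
$X{\left(58,11 \right)} - - 25 \left(29 - 8\right) = 12 - - 25 \left(29 - 8\right) = 12 - \left(-25\right) 21 = 12 - -525 = 12 + 525 = 537$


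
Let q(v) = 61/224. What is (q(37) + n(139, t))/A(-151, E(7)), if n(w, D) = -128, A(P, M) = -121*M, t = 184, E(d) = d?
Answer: 2601/17248 ≈ 0.15080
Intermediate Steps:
q(v) = 61/224 (q(v) = 61*(1/224) = 61/224)
(q(37) + n(139, t))/A(-151, E(7)) = (61/224 - 128)/((-121*7)) = -28611/224/(-847) = -28611/224*(-1/847) = 2601/17248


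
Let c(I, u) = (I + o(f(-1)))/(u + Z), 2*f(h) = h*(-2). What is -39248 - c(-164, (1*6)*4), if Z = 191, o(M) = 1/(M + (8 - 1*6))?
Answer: -25314469/645 ≈ -39247.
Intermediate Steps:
f(h) = -h (f(h) = (h*(-2))/2 = (-2*h)/2 = -h)
o(M) = 1/(2 + M) (o(M) = 1/(M + (8 - 6)) = 1/(M + 2) = 1/(2 + M))
c(I, u) = (⅓ + I)/(191 + u) (c(I, u) = (I + 1/(2 - 1*(-1)))/(u + 191) = (I + 1/(2 + 1))/(191 + u) = (I + 1/3)/(191 + u) = (I + ⅓)/(191 + u) = (⅓ + I)/(191 + u))
-39248 - c(-164, (1*6)*4) = -39248 - (⅓ - 164)/(191 + (1*6)*4) = -39248 - (-491)/((191 + 6*4)*3) = -39248 - (-491)/((191 + 24)*3) = -39248 - (-491)/(215*3) = -39248 - 1*(-491/645) = -39248 + 491/645 = -25314469/645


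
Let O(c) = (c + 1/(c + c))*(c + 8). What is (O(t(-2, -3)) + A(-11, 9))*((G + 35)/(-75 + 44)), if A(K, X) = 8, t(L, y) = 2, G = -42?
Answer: 427/62 ≈ 6.8871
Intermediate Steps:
O(c) = (8 + c)*(c + 1/(2*c)) (O(c) = (c + 1/(2*c))*(8 + c) = (8 + c)*(c + 1/(2*c)))
(O(t(-2, -3)) + A(-11, 9))*((G + 35)/(-75 + 44)) = ((1/2 + 2**2 + 4/2 + 8*2) + 8)*((-42 + 35)/(-75 + 44)) = ((1/2 + 4 + 4*(1/2) + 16) + 8)*(-7/(-31)) = ((1/2 + 4 + 2 + 16) + 8)*(-7*(-1/31)) = (45/2 + 8)*(7/31) = (61/2)*(7/31) = 427/62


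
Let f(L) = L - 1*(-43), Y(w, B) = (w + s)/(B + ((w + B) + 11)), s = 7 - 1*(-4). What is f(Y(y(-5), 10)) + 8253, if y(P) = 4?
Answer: 58075/7 ≈ 8296.4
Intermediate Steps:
s = 11 (s = 7 + 4 = 11)
Y(w, B) = (11 + w)/(11 + w + 2*B) (Y(w, B) = (w + 11)/(B + ((w + B) + 11)) = (11 + w)/(B + ((B + w) + 11)) = (11 + w)/(B + (11 + B + w)) = (11 + w)/(11 + w + 2*B))
f(L) = 43 + L (f(L) = L + 43 = 43 + L)
f(Y(y(-5), 10)) + 8253 = (43 + (11 + 4)/(11 + 4 + 2*10)) + 8253 = (43 + 15/(11 + 4 + 20)) + 8253 = (43 + 15/35) + 8253 = (43 + (1/35)*15) + 8253 = (43 + 3/7) + 8253 = 304/7 + 8253 = 58075/7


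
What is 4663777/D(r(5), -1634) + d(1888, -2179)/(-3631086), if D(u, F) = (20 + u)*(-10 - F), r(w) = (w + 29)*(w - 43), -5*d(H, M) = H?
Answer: -14111496127441/6250696683840 ≈ -2.2576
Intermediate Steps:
d(H, M) = -H/5
r(w) = (-43 + w)*(29 + w) (r(w) = (29 + w)*(-43 + w) = (-43 + w)*(29 + w))
D(u, F) = (-10 - F)*(20 + u)
4663777/D(r(5), -1634) + d(1888, -2179)/(-3631086) = 4663777/(-200 - 20*(-1634) - 10*(-1247 + 5**2 - 14*5) - 1*(-1634)*(-1247 + 5**2 - 14*5)) - 1/5*1888/(-3631086) = 4663777/(-200 + 32680 - 10*(-1247 + 25 - 70) - 1*(-1634)*(-1247 + 25 - 70)) - 1888/5*(-1/3631086) = 4663777/(-200 + 32680 - 10*(-1292) - 1*(-1634)*(-1292)) + 944/9077715 = 4663777/(-200 + 32680 + 12920 - 2111128) + 944/9077715 = 4663777/(-2065728) + 944/9077715 = 4663777*(-1/2065728) + 944/9077715 = -4663777/2065728 + 944/9077715 = -14111496127441/6250696683840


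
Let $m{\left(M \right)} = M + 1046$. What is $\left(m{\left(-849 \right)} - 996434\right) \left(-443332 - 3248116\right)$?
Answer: $3677557081176$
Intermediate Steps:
$m{\left(M \right)} = 1046 + M$
$\left(m{\left(-849 \right)} - 996434\right) \left(-443332 - 3248116\right) = \left(\left(1046 - 849\right) - 996434\right) \left(-443332 - 3248116\right) = \left(197 - 996434\right) \left(-3691448\right) = \left(-996237\right) \left(-3691448\right) = 3677557081176$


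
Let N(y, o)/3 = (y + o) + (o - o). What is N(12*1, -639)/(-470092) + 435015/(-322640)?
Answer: -10194509277/7583524144 ≈ -1.3443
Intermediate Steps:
N(y, o) = 3*o + 3*y (N(y, o) = 3*((y + o) + (o - o)) = 3*((o + y) + 0) = 3*(o + y) = 3*o + 3*y)
N(12*1, -639)/(-470092) + 435015/(-322640) = (3*(-639) + 3*(12*1))/(-470092) + 435015/(-322640) = (-1917 + 3*12)*(-1/470092) + 435015*(-1/322640) = (-1917 + 36)*(-1/470092) - 87003/64528 = -1881*(-1/470092) - 87003/64528 = 1881/470092 - 87003/64528 = -10194509277/7583524144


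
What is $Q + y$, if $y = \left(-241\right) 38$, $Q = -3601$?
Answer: $-12759$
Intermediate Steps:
$y = -9158$
$Q + y = -3601 - 9158 = -12759$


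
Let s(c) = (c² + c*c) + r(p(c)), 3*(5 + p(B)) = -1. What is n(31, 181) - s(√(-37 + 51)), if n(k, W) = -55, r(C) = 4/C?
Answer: -329/4 ≈ -82.250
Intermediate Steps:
p(B) = -16/3 (p(B) = -5 + (⅓)*(-1) = -5 - ⅓ = -16/3)
s(c) = -¾ + 2*c² (s(c) = (c² + c*c) + 4/(-16/3) = (c² + c²) + 4*(-3/16) = 2*c² - ¾ = -¾ + 2*c²)
n(31, 181) - s(√(-37 + 51)) = -55 - (-¾ + 2*(√(-37 + 51))²) = -55 - (-¾ + 2*(√14)²) = -55 - (-¾ + 2*14) = -55 - (-¾ + 28) = -55 - 1*109/4 = -55 - 109/4 = -329/4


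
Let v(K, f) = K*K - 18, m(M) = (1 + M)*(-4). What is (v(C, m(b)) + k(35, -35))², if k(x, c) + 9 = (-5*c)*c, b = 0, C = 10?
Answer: 36626704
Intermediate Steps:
m(M) = -4 - 4*M
k(x, c) = -9 - 5*c² (k(x, c) = -9 + (-5*c)*c = -9 - 5*c²)
v(K, f) = -18 + K² (v(K, f) = K² - 18 = -18 + K²)
(v(C, m(b)) + k(35, -35))² = ((-18 + 10²) + (-9 - 5*(-35)²))² = ((-18 + 100) + (-9 - 5*1225))² = (82 + (-9 - 6125))² = (82 - 6134)² = (-6052)² = 36626704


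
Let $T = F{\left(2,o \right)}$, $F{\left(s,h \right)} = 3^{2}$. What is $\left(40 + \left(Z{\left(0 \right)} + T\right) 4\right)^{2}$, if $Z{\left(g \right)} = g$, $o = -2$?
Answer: $5776$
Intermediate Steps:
$F{\left(s,h \right)} = 9$
$T = 9$
$\left(40 + \left(Z{\left(0 \right)} + T\right) 4\right)^{2} = \left(40 + \left(0 + 9\right) 4\right)^{2} = \left(40 + 9 \cdot 4\right)^{2} = \left(40 + 36\right)^{2} = 76^{2} = 5776$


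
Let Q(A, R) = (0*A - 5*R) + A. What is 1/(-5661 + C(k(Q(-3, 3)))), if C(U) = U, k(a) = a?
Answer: -1/5679 ≈ -0.00017609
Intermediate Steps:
Q(A, R) = A - 5*R (Q(A, R) = (0 - 5*R) + A = -5*R + A = A - 5*R)
1/(-5661 + C(k(Q(-3, 3)))) = 1/(-5661 + (-3 - 5*3)) = 1/(-5661 + (-3 - 15)) = 1/(-5661 - 18) = 1/(-5679) = -1/5679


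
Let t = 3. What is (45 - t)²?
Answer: 1764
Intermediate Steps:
(45 - t)² = (45 - 1*3)² = (45 - 3)² = 42² = 1764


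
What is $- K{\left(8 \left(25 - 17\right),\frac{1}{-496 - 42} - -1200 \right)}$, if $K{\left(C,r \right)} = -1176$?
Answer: $1176$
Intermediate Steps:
$- K{\left(8 \left(25 - 17\right),\frac{1}{-496 - 42} - -1200 \right)} = \left(-1\right) \left(-1176\right) = 1176$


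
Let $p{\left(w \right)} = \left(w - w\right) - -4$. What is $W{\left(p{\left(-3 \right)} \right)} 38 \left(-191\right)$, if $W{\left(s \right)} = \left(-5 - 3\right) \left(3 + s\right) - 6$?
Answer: $449996$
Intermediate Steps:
$p{\left(w \right)} = 4$ ($p{\left(w \right)} = 0 + 4 = 4$)
$W{\left(s \right)} = -30 - 8 s$ ($W{\left(s \right)} = - 8 \left(3 + s\right) - 6 = \left(-24 - 8 s\right) - 6 = -30 - 8 s$)
$W{\left(p{\left(-3 \right)} \right)} 38 \left(-191\right) = \left(-30 - 32\right) 38 \left(-191\right) = \left(-62\right) 38 \left(-191\right) = \left(-2356\right) \left(-191\right) = 449996$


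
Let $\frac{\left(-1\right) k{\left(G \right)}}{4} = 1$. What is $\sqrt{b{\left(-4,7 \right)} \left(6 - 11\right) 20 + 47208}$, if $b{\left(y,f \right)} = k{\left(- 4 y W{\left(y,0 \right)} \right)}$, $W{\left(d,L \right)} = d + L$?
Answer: $2 \sqrt{11902} \approx 218.19$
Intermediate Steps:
$W{\left(d,L \right)} = L + d$
$k{\left(G \right)} = -4$ ($k{\left(G \right)} = \left(-4\right) 1 = -4$)
$b{\left(y,f \right)} = -4$
$\sqrt{b{\left(-4,7 \right)} \left(6 - 11\right) 20 + 47208} = \sqrt{- 4 \left(6 - 11\right) 20 + 47208} = \sqrt{\left(-4\right) \left(-5\right) 20 + 47208} = \sqrt{20 \cdot 20 + 47208} = \sqrt{400 + 47208} = \sqrt{47608} = 2 \sqrt{11902}$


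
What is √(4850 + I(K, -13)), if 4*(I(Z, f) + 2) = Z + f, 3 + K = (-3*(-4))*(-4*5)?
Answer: 4*√299 ≈ 69.167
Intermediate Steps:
K = -243 (K = -3 + (-3*(-4))*(-4*5) = -3 + 12*(-20) = -3 - 240 = -243)
I(Z, f) = -2 + Z/4 + f/4 (I(Z, f) = -2 + (Z + f)/4 = -2 + (Z/4 + f/4) = -2 + Z/4 + f/4)
√(4850 + I(K, -13)) = √(4850 + (-2 + (¼)*(-243) + (¼)*(-13))) = √(4850 + (-2 - 243/4 - 13/4)) = √(4850 - 66) = √4784 = 4*√299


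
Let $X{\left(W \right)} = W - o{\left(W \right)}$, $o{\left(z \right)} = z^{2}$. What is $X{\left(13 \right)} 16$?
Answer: $-2496$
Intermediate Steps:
$X{\left(W \right)} = W - W^{2}$
$X{\left(13 \right)} 16 = 13 \left(1 - 13\right) 16 = 13 \left(-12\right) 16 = \left(-156\right) 16 = -2496$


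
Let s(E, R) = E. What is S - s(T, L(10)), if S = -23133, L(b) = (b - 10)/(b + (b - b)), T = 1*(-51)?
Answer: -23082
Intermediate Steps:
T = -51
L(b) = (-10 + b)/b (L(b) = (-10 + b)/(b + 0) = (-10 + b)/b)
S - s(T, L(10)) = -23133 - 1*(-51) = -23133 + 51 = -23082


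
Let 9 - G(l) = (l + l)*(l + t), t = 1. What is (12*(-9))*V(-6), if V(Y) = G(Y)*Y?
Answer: -33048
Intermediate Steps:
G(l) = 9 - 2*l*(1 + l) (G(l) = 9 - (l + l)*(l + 1) = 9 - 2*l*(1 + l))
V(Y) = Y*(9 - 2*Y - 2*Y²) (V(Y) = (9 - 2*Y - 2*Y²)*Y = Y*(9 - 2*Y - 2*Y²))
(12*(-9))*V(-6) = (12*(-9))*(-6*(9 - 2*(-6) - 2*(-6)²)) = -(-648)*(9 + 12 - 2*36) = -(-648)*(9 + 12 - 72) = -(-648)*(-51) = -108*306 = -33048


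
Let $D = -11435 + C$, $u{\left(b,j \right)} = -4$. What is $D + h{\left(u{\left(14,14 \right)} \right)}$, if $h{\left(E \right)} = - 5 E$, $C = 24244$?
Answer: $12829$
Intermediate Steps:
$D = 12809$ ($D = -11435 + 24244 = 12809$)
$D + h{\left(u{\left(14,14 \right)} \right)} = 12809 - -20 = 12809 + 20 = 12829$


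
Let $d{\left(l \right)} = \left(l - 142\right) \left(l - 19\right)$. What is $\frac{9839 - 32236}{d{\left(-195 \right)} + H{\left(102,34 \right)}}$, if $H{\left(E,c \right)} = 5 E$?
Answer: $- \frac{22397}{72628} \approx -0.30838$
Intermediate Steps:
$d{\left(l \right)} = \left(-142 + l\right) \left(-19 + l\right)$
$\frac{9839 - 32236}{d{\left(-195 \right)} + H{\left(102,34 \right)}} = \frac{9839 - 32236}{\left(2698 + \left(-195\right)^{2} - -31395\right) + 5 \cdot 102} = - \frac{22397}{\left(2698 + 38025 + 31395\right) + 510} = - \frac{22397}{72118 + 510} = - \frac{22397}{72628}$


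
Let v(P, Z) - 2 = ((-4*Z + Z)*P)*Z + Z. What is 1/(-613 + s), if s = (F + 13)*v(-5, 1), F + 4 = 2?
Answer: -1/415 ≈ -0.0024096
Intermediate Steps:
F = -2 (F = -4 + 2 = -2)
v(P, Z) = 2 + Z - 3*P*Z² (v(P, Z) = 2 + (((-4*Z + Z)*P)*Z + Z) = 2 + (((-3*Z)*P)*Z + Z) = 2 + ((-3*P*Z)*Z + Z) = 2 + (-3*P*Z² + Z) = 2 + (Z - 3*P*Z²) = 2 + Z - 3*P*Z²)
s = 198 (s = (-2 + 13)*(2 + 1 - 3*(-5)*1²) = 11*(2 + 1 - 3*(-5)*1) = 11*(2 + 1 + 15) = 11*18 = 198)
1/(-613 + s) = 1/(-613 + 198) = 1/(-415) = -1/415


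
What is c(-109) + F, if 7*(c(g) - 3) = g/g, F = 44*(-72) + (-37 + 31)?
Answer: -22196/7 ≈ -3170.9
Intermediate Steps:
F = -3174 (F = -3168 - 6 = -3174)
c(g) = 22/7 (c(g) = 3 + (g/g)/7 = 3 + (⅐)*1 = 3 + ⅐ = 22/7)
c(-109) + F = 22/7 - 3174 = -22196/7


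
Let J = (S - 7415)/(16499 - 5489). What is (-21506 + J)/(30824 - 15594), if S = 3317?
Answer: -39464193/27947050 ≈ -1.4121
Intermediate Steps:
J = -683/1835 (J = (3317 - 7415)/(16499 - 5489) = -4098/11010 = -4098*1/11010 = -683/1835 ≈ -0.37221)
(-21506 + J)/(30824 - 15594) = (-21506 - 683/1835)/(30824 - 15594) = -39464193/1835/15230 = -39464193/1835*1/15230 = -39464193/27947050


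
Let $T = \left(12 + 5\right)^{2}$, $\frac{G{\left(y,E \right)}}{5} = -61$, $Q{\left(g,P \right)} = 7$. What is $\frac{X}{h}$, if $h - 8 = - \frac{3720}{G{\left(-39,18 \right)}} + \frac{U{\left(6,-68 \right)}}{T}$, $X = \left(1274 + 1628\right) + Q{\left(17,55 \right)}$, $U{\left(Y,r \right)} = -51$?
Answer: $\frac{3016633}{20761} \approx 145.3$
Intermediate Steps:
$G{\left(y,E \right)} = -305$ ($G{\left(y,E \right)} = 5 \left(-61\right) = -305$)
$T = 289$ ($T = 17^{2} = 289$)
$X = 2909$ ($X = \left(1274 + 1628\right) + 7 = 2902 + 7 = 2909$)
$h = \frac{20761}{1037}$ ($h = 8 - \left(- \frac{744}{61} + \frac{3}{17}\right) = 8 - - \frac{12465}{1037} = 8 + \left(\frac{744}{61} - \frac{3}{17}\right) = 8 + \frac{12465}{1037} = \frac{20761}{1037} \approx 20.02$)
$\frac{X}{h} = \frac{2909}{\frac{20761}{1037}} = 2909 \cdot \frac{1037}{20761} = \frac{3016633}{20761}$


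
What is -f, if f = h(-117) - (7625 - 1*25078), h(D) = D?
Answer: -17336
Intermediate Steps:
f = 17336 (f = -117 - (7625 - 1*25078) = -117 - (7625 - 25078) = -117 - 1*(-17453) = -117 + 17453 = 17336)
-f = -1*17336 = -17336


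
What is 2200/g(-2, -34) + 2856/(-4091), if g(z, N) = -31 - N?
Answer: 8991632/12273 ≈ 732.63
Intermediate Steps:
2200/g(-2, -34) + 2856/(-4091) = 2200/(-31 - 1*(-34)) + 2856/(-4091) = 2200/(-31 + 34) + 2856*(-1/4091) = 2200/3 - 2856/4091 = 8991632/12273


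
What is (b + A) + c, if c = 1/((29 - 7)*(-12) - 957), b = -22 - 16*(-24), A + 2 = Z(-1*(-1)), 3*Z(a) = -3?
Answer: 438338/1221 ≈ 359.00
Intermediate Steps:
Z(a) = -1 (Z(a) = (⅓)*(-3) = -1)
A = -3 (A = -2 - 1 = -3)
b = 362 (b = -22 + 384 = 362)
c = -1/1221 (c = 1/(22*(-12) - 957) = 1/(-264 - 957) = 1/(-1221) = -1/1221 ≈ -0.00081900)
(b + A) + c = (362 - 3) - 1/1221 = 359 - 1/1221 = 438338/1221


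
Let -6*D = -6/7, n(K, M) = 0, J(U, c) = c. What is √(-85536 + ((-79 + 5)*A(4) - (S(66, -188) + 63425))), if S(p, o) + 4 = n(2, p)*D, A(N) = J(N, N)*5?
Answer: I*√150437 ≈ 387.86*I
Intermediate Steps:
D = ⅐ (D = -(-1)/7 = -⅙*(-6/7) = ⅐ ≈ 0.14286)
A(N) = 5*N (A(N) = N*5 = 5*N)
S(p, o) = -4 (S(p, o) = -4 + 0*(⅐) = -4 + 0 = -4)
√(-85536 + ((-79 + 5)*A(4) - (S(66, -188) + 63425))) = √(-85536 + ((-79 + 5)*(5*4) - (-4 + 63425))) = √(-85536 + (-74*20 - 1*63421)) = √(-85536 + (-1480 - 63421)) = √(-85536 - 64901) = √(-150437) = I*√150437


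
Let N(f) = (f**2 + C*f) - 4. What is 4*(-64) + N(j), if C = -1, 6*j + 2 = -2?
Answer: -2330/9 ≈ -258.89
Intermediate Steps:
j = -2/3 (j = -1/3 + (1/6)*(-2) = -1/3 - 1/3 = -2/3 ≈ -0.66667)
N(f) = -4 + f**2 - f (N(f) = (f**2 - f) - 4 = -4 + f**2 - f)
4*(-64) + N(j) = 4*(-64) + (-4 + (-2/3)**2 - 1*(-2/3)) = -256 + (-4 + 4/9 + 2/3) = -256 - 26/9 = -2330/9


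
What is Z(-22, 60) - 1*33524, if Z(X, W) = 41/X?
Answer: -737569/22 ≈ -33526.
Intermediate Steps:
Z(-22, 60) - 1*33524 = 41/(-22) - 1*33524 = 41*(-1/22) - 33524 = -41/22 - 33524 = -737569/22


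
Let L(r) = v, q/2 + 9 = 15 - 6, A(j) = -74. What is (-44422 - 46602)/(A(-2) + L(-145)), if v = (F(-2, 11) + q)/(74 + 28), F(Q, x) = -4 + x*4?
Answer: 2321112/1877 ≈ 1236.6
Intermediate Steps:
F(Q, x) = -4 + 4*x
q = 0 (q = -18 + 2*(15 - 6) = -18 + 2*9 = -18 + 18 = 0)
v = 20/51 (v = ((-4 + 4*11) + 0)/(74 + 28) = ((-4 + 44) + 0)/102 = (40 + 0)*(1/102) = 40*(1/102) = 20/51 ≈ 0.39216)
L(r) = 20/51
(-44422 - 46602)/(A(-2) + L(-145)) = (-44422 - 46602)/(-74 + 20/51) = -91024/(-3754/51) = -91024*(-51/3754) = 2321112/1877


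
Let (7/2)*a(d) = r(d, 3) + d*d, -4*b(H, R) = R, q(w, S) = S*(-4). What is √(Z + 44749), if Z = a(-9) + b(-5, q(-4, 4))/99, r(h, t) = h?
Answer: √2388951257/231 ≈ 211.59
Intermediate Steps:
q(w, S) = -4*S
b(H, R) = -R/4
a(d) = 2*d/7 + 2*d²/7 (a(d) = 2*(d + d*d)/7 = 2*(d + d²)/7 = 2*d/7 + 2*d²/7)
Z = 14284/693 (Z = (2/7)*(-9)*(1 - 9) + (-(-1)*4)/99 = (2/7)*(-9)*(-8) + (-¼*(-16))/99 = 144/7 + (1/99)*4 = 144/7 + 4/99 = 14284/693 ≈ 20.612)
√(Z + 44749) = √(14284/693 + 44749) = √(31025341/693) = √2388951257/231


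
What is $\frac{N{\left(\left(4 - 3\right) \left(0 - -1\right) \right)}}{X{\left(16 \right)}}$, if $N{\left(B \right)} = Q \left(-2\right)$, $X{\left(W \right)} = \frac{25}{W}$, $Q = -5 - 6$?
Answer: $\frac{352}{25} \approx 14.08$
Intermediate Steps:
$Q = -11$
$N{\left(B \right)} = 22$ ($N{\left(B \right)} = \left(-11\right) \left(-2\right) = 22$)
$\frac{N{\left(\left(4 - 3\right) \left(0 - -1\right) \right)}}{X{\left(16 \right)}} = \frac{22}{25 \cdot \frac{1}{16}} = \frac{22}{\frac{25}{16}} = 22 \cdot \frac{16}{25} = \frac{352}{25}$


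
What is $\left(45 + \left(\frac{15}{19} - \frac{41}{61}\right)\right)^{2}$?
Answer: $\frac{2734348681}{1343281} \approx 2035.6$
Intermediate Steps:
$\left(45 + \left(\frac{15}{19} - \frac{41}{61}\right)\right)^{2} = \left(45 + \frac{136}{1159}\right)^{2} = \left(\frac{52291}{1159}\right)^{2} = \frac{2734348681}{1343281}$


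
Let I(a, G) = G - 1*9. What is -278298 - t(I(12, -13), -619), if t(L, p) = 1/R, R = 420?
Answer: -116885161/420 ≈ -2.7830e+5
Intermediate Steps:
I(a, G) = -9 + G (I(a, G) = G - 9 = -9 + G)
t(L, p) = 1/420
-278298 - t(I(12, -13), -619) = -278298 - 1*1/420 = -278298 - 1/420 = -116885161/420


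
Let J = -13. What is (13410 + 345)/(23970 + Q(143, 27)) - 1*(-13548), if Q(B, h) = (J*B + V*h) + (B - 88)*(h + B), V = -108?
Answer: 25782761/1903 ≈ 13548.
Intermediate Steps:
Q(B, h) = -108*h - 13*B + (-88 + B)*(B + h) (Q(B, h) = (-13*B - 108*h) + (B - 88)*(h + B) = (-108*h - 13*B) + (-88 + B)*(B + h) = -108*h - 13*B + (-88 + B)*(B + h))
(13410 + 345)/(23970 + Q(143, 27)) - 1*(-13548) = (13410 + 345)/(23970 + (143² - 196*27 - 101*143 + 143*27)) - 1*(-13548) = 13755/(23970 + (20449 - 5292 - 14443 + 3861)) + 13548 = 13755/(23970 + 4575) + 13548 = 13755/28545 + 13548 = 13755*(1/28545) + 13548 = 917/1903 + 13548 = 25782761/1903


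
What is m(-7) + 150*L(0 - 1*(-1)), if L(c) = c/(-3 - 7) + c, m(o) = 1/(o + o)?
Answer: 1889/14 ≈ 134.93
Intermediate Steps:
m(o) = 1/(2*o)
L(c) = 9*c/10 (L(c) = c/(-10) + c = -c/10 + c = 9*c/10)
m(-7) + 150*L(0 - 1*(-1)) = (1/2)/(-7) + 150*(9*(0 - 1*(-1))/10) = (1/2)*(-1/7) + 150*(9*(0 + 1)/10) = -1/14 + 150*((9/10)*1) = -1/14 + 150*(9/10) = -1/14 + 135 = 1889/14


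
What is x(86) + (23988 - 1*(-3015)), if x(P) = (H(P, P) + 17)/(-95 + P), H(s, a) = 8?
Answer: 243002/9 ≈ 27000.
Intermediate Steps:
x(P) = 25/(-95 + P) (x(P) = (8 + 17)/(-95 + P) = 25/(-95 + P))
x(86) + (23988 - 1*(-3015)) = 25/(-95 + 86) + (23988 - 1*(-3015)) = 25/(-9) + (23988 + 3015) = 25*(-⅑) + 27003 = -25/9 + 27003 = 243002/9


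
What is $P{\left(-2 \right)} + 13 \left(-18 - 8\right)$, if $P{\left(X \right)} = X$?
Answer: $-340$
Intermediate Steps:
$P{\left(-2 \right)} + 13 \left(-18 - 8\right) = -2 + 13 \left(-18 - 8\right) = -2 + 13 \left(-26\right) = -2 - 338 = -340$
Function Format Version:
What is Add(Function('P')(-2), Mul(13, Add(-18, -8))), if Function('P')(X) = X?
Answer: -340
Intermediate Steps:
Add(Function('P')(-2), Mul(13, Add(-18, -8))) = Add(-2, Mul(13, Add(-18, -8))) = Add(-2, Mul(13, -26)) = Add(-2, -338) = -340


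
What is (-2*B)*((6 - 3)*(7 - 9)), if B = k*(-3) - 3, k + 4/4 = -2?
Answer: 72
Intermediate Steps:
k = -3 (k = -1 - 2 = -3)
B = 6 (B = -3*(-3) - 3 = 9 - 3 = 6)
(-2*B)*((6 - 3)*(7 - 9)) = (-2*6)*((6 - 3)*(7 - 9)) = -36*(-2) = -12*(-6) = 72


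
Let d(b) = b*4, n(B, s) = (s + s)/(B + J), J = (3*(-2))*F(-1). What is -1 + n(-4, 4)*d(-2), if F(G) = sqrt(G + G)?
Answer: 21/11 - 48*I*sqrt(2)/11 ≈ 1.9091 - 6.1711*I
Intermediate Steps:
F(G) = sqrt(2)*sqrt(G) (F(G) = sqrt(2*G) = sqrt(2)*sqrt(G))
J = -6*I*sqrt(2) (J = (3*(-2))*(sqrt(2)*sqrt(-1)) = -6*sqrt(2)*I = -6*I*sqrt(2) ≈ -8.4853*I)
n(B, s) = 2*s/(B - 6*I*sqrt(2)) (n(B, s) = (s + s)/(B - 6*I*sqrt(2)) = (2*s)/(B - 6*I*sqrt(2)) = 2*s/(B - 6*I*sqrt(2)))
d(b) = 4*b
-1 + n(-4, 4)*d(-2) = -1 + (2*4/(-4 - 6*I*sqrt(2)))*(4*(-2)) = -1 + (8/(-4 - 6*I*sqrt(2)))*(-8) = -1 - 64/(-4 - 6*I*sqrt(2))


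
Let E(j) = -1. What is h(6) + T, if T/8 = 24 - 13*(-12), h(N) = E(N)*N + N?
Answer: 1440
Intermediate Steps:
h(N) = 0 (h(N) = -N + N = 0)
T = 1440 (T = 8*(24 - 13*(-12)) = 8*(24 + 156) = 8*180 = 1440)
h(6) + T = 0 + 1440 = 1440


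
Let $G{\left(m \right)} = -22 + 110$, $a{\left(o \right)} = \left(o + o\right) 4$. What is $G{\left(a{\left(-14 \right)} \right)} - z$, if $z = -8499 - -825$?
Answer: $7762$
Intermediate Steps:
$a{\left(o \right)} = 8 o$ ($a{\left(o \right)} = 2 o 4 = 8 o$)
$G{\left(m \right)} = 88$
$z = -7674$ ($z = -8499 + 825 = -7674$)
$G{\left(a{\left(-14 \right)} \right)} - z = 88 - -7674 = 88 + 7674 = 7762$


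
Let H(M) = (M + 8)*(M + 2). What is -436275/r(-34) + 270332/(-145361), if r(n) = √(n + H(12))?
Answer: -270332/145361 - 145425*√246/82 ≈ -27818.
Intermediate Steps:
H(M) = (2 + M)*(8 + M) (H(M) = (8 + M)*(2 + M) = (2 + M)*(8 + M))
r(n) = √(280 + n) (r(n) = √(n + (16 + 12² + 10*12)) = √(n + (16 + 144 + 120)) = √(n + 280) = √(280 + n))
-436275/r(-34) + 270332/(-145361) = -436275/√(280 - 34) + 270332/(-145361) = -436275*√246/246 + 270332*(-1/145361) = -145425*√246/82 - 270332/145361 = -270332/145361 - 145425*√246/82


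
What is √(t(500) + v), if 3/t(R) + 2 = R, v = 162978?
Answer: √4491021934/166 ≈ 403.71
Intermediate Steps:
t(R) = 3/(-2 + R)
√(t(500) + v) = √(3/(-2 + 500) + 162978) = √(3/498 + 162978) = √(3*(1/498) + 162978) = √(1/166 + 162978) = √(27054349/166) = √4491021934/166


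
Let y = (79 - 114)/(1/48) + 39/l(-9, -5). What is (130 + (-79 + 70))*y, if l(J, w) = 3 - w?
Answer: -1621521/8 ≈ -2.0269e+5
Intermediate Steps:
y = -13401/8 (y = (79 - 114)/(1/48) + 39/(3 - 1*(-5)) = -35/1/48 + 39/(3 + 5) = -35*48 + 39/8 = -1680 + 39*(1/8) = -1680 + 39/8 = -13401/8 ≈ -1675.1)
(130 + (-79 + 70))*y = (130 + (-79 + 70))*(-13401/8) = (130 - 9)*(-13401/8) = 121*(-13401/8) = -1621521/8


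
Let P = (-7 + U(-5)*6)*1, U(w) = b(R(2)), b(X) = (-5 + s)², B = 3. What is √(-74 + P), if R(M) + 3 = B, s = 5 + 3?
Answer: 3*I*√3 ≈ 5.1962*I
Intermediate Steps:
s = 8
R(M) = 0 (R(M) = -3 + 3 = 0)
b(X) = 9 (b(X) = (-5 + 8)² = 3² = 9)
U(w) = 9
P = 47 (P = (-7 + 9*6)*1 = (-7 + 54)*1 = 47*1 = 47)
√(-74 + P) = √(-74 + 47) = √(-27) = 3*I*√3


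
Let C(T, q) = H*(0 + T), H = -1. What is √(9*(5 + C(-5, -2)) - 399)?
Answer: I*√309 ≈ 17.578*I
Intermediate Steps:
C(T, q) = -T (C(T, q) = -(0 + T) = -T)
√(9*(5 + C(-5, -2)) - 399) = √(9*(5 - 1*(-5)) - 399) = √(9*(5 + 5) - 399) = √(9*10 - 399) = √(90 - 399) = √(-309) = I*√309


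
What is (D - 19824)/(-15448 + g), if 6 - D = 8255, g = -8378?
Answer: 28073/23826 ≈ 1.1783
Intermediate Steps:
D = -8249 (D = 6 - 1*8255 = 6 - 8255 = -8249)
(D - 19824)/(-15448 + g) = (-8249 - 19824)/(-15448 - 8378) = -28073/(-23826) = -28073*(-1/23826) = 28073/23826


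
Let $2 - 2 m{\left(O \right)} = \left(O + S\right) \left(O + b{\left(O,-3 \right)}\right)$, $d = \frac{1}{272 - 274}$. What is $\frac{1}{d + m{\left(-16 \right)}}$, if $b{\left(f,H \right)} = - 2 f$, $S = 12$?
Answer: $\frac{2}{65} \approx 0.030769$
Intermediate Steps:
$d = - \frac{1}{2}$ ($d = \frac{1}{-2} = - \frac{1}{2} \approx -0.5$)
$m{\left(O \right)} = 1 + \frac{O \left(12 + O\right)}{2}$ ($m{\left(O \right)} = 1 - \frac{\left(O + 12\right) \left(O - 2 O\right)}{2} = 1 - \frac{\left(12 + O\right) \left(- O\right)}{2} = 1 - \frac{\left(-1\right) O \left(12 + O\right)}{2} = 1 + \frac{O \left(12 + O\right)}{2}$)
$\frac{1}{d + m{\left(-16 \right)}} = \frac{1}{- \frac{1}{2} + \left(1 + \frac{\left(-16\right)^{2}}{2} + 6 \left(-16\right)\right)} = \frac{1}{- \frac{1}{2} + \left(1 + \frac{1}{2} \cdot 256 - 96\right)} = \frac{1}{- \frac{1}{2} + \left(1 + 128 - 96\right)} = \frac{1}{- \frac{1}{2} + 33} = \frac{1}{\frac{65}{2}} = \frac{2}{65}$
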